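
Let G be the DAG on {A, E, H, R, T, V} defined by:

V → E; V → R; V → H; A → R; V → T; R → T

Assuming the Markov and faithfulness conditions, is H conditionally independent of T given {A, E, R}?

No

There are 2 undirected paths between H and T; checking each against the conditioning set {A, E, R}:
Path 1: H ← V → R → T
  R is a chain here and R is conditioned on, so the path is blocked at R.
Path 2: H ← V → T
  V is a fork and V is not conditioned on — no node blocks this path, so it is active.
At least one path is unblocked, so d-separation fails.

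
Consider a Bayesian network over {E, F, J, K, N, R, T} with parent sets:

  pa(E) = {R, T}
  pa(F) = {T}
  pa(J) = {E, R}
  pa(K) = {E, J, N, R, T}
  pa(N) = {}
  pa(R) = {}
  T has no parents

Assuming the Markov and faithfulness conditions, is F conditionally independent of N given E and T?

Yes — F and N are d-separated given {E, T}.

There are 6 undirected paths between F and N; checking each against the conditioning set {E, T}:
Path 1: F ← T → E → J ← R → K ← N
  T is a fork here and T is conditioned on, so the path is blocked at T.
Path 2: F ← T → E → J → K ← N
  T is a fork here and T is conditioned on, so the path is blocked at T.
Path 3: F ← T → E ← R → J → K ← N
  T is a fork here and T is conditioned on, so the path is blocked at T.
Path 4: F ← T → E ← R → K ← N
  T is a fork here and T is conditioned on, so the path is blocked at T.
Path 5: F ← T → E → K ← N
  T is a fork here and T is conditioned on, so the path is blocked at T.
Path 6: F ← T → K ← N
  T is a fork here and T is conditioned on, so the path is blocked at T.
Since every path is blocked, d-separation holds.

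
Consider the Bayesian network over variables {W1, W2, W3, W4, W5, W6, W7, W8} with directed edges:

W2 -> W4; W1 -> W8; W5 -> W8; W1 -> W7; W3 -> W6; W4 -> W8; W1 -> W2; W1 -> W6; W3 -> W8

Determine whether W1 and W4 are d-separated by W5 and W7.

We examine all 3 paths between W1 and W4:
Path 1: W1 → W8 ← W4
  W8 is a collider here and neither W8 nor any of its descendants is conditioned on, so the collider stays closed — the path is blocked at W8.
Path 2: W1 → W6 ← W3 → W8 ← W4
  W6 is a collider here and neither W6 nor any of its descendants is conditioned on, so the collider stays closed — the path is blocked at W6.
Path 3: W1 → W2 → W4
  W2 is a chain and W2 is not conditioned on — no node blocks this path, so it is active.
At least one path is unblocked, so d-separation fails.

No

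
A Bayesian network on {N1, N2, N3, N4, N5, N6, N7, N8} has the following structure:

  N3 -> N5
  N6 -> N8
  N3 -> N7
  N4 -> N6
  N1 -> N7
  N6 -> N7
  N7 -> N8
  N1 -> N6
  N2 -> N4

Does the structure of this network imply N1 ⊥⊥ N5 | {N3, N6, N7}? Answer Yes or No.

Enumerating the 3 paths from N1 to N5 and testing each for blocking by {N3, N6, N7}:
Path 1: N1 → N6 → N7 ← N3 → N5
  N6 is a chain here and N6 is conditioned on, so the path is blocked at N6.
Path 2: N1 → N6 → N8 ← N7 ← N3 → N5
  N6 is a chain here and N6 is conditioned on, so the path is blocked at N6.
Path 3: N1 → N7 ← N3 → N5
  N3 is a fork here and N3 is conditioned on, so the path is blocked at N3.
Since every path is blocked, d-separation holds.

Yes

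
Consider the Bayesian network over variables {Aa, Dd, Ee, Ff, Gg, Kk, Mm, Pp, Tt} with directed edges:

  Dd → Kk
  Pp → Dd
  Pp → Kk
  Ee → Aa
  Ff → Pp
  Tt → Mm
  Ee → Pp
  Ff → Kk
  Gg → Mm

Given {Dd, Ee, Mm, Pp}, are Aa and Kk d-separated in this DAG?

Yes

Enumerating the 3 paths from Aa to Kk and testing each for blocking by {Dd, Ee, Mm, Pp}:
Path 1: Aa ← Ee → Pp → Dd → Kk
  Ee is a fork here and Ee is conditioned on, so the path is blocked at Ee.
Path 2: Aa ← Ee → Pp → Kk
  Ee is a fork here and Ee is conditioned on, so the path is blocked at Ee.
Path 3: Aa ← Ee → Pp ← Ff → Kk
  Ee is a fork here and Ee is conditioned on, so the path is blocked at Ee.
All paths are blocked; Aa ⊥ Kk | {Dd, Ee, Mm, Pp} holds.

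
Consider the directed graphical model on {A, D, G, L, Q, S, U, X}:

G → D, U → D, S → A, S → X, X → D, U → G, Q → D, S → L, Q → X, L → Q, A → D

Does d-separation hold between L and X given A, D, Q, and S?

We examine all 6 paths between L and X:
Path 1: L ← S → A → D ← X
  S is a fork here and S is conditioned on, so the path is blocked at S.
Path 2: L ← S → A → D ← Q → X
  S is a fork here and S is conditioned on, so the path is blocked at S.
Path 3: L ← S → X
  S is a fork here and S is conditioned on, so the path is blocked at S.
Path 4: L → Q → X
  Q is a chain here and Q is conditioned on, so the path is blocked at Q.
Path 5: L → Q → D ← A ← S → X
  Q is a chain here and Q is conditioned on, so the path is blocked at Q.
Path 6: L → Q → D ← X
  Q is a chain here and Q is conditioned on, so the path is blocked at Q.
All paths are blocked; L ⊥ X | {A, D, Q, S} holds.

Yes — L and X are d-separated given {A, D, Q, S}.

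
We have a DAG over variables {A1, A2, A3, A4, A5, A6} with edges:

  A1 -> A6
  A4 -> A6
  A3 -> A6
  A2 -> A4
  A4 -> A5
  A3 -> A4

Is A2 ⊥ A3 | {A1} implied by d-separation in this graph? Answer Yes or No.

Yes

We examine all 2 paths between A2 and A3:
Path 1: A2 → A4 ← A3
  A4 is a collider here and neither A4 nor any of its descendants is conditioned on, so the collider stays closed — the path is blocked at A4.
Path 2: A2 → A4 → A6 ← A3
  A6 is a collider here and neither A6 nor any of its descendants is conditioned on, so the collider stays closed — the path is blocked at A6.
Every path is blocked, so A2 and A3 are d-separated given {A1}.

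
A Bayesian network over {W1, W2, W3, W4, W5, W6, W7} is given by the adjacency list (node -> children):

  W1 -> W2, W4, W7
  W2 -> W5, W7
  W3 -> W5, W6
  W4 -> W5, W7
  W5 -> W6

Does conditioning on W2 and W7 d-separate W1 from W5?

No

6 paths connect W1 and W5; each must be blocked for d-separation to hold:
  1. W1 → W4 → W7 ← W2 → W5 — W4:chain[open]; W7:collider[open]; W2:fork[blocks] ⇒ blocked
  2. W1 → W4 → W5 — W4:chain[open] ⇒ active
  3. W1 → W7 ← W4 → W5 — W7:collider[open]; W4:fork[open] ⇒ active
  4. W1 → W7 ← W2 → W5 — W7:collider[open]; W2:fork[blocks] ⇒ blocked
  5. W1 → W2 → W7 ← W4 → W5 — W2:chain[blocks]; W7:collider[open]; W4:fork[open] ⇒ blocked
  6. W1 → W2 → W5 — W2:chain[blocks] ⇒ blocked
Because an active path exists, W1 and W5 are not d-separated.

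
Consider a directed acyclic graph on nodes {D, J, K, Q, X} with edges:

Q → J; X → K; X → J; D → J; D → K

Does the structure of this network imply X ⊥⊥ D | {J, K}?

No

2 paths connect X and D; each must be blocked for d-separation to hold:
Path 1: X → K ← D
  K is a collider and K is conditioned on, which opens it — no node blocks this path, so it is active.
Path 2: X → J ← D
  J is a collider and J is conditioned on, which opens it — no node blocks this path, so it is active.
Since the path X → K ← D is active, X and D are not d-separated given {J, K}.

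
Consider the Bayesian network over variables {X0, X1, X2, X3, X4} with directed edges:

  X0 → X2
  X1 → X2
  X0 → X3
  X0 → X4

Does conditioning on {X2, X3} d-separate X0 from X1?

No

There is one path between X0 and X1:
Path 1: X0 → X2 ← X1
  X2 is a collider and X2 is conditioned on, which opens it — no node blocks this path, so it is active.
Because an active path exists, X0 and X1 are not d-separated.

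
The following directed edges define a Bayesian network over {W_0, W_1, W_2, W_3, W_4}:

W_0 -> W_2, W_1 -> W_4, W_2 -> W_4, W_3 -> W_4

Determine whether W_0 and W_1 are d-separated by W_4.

The only undirected path from W_0 to W_1 is:
Path 1: W_0 → W_2 → W_4 ← W_1
  W_2 is a chain and W_2 is not conditioned on; W_4 is a collider and W_4 is conditioned on, which opens it — no node blocks this path, so it is active.
Because an active path exists, W_0 and W_1 are not d-separated.

No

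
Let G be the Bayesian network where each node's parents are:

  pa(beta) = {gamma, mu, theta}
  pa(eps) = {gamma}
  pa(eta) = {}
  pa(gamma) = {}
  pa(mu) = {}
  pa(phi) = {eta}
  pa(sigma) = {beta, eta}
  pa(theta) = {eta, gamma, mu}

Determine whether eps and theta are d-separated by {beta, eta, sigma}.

There are 4 undirected paths between eps and theta; checking each against the conditioning set {beta, eta, sigma}:
Path 1: eps ← gamma → theta
  gamma is a fork and gamma is not conditioned on — no node blocks this path, so it is active.
Path 2: eps ← gamma → beta → sigma ← eta → theta
  beta is a chain here and beta is conditioned on, so the path is blocked at beta.
Path 3: eps ← gamma → beta ← theta
  gamma is a fork and gamma is not conditioned on; beta is a collider and beta is conditioned on, which opens it — no node blocks this path, so it is active.
Path 4: eps ← gamma → beta ← mu → theta
  gamma is a fork and gamma is not conditioned on; beta is a collider and beta is conditioned on, which opens it; mu is a fork and mu is not conditioned on — no node blocks this path, so it is active.
Since the path eps ← gamma → theta is active, eps and theta are not d-separated given {beta, eta, sigma}.

No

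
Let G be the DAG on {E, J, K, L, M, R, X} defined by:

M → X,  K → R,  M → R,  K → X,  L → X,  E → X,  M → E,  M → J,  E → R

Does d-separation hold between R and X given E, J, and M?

Enumerating the 5 paths from R to X and testing each for blocking by {E, J, M}:
Path 1: R ← K → X
  K is a fork and K is not conditioned on — no node blocks this path, so it is active.
Path 2: R ← E → X
  E is a fork here and E is conditioned on, so the path is blocked at E.
Path 3: R ← E ← M → X
  E is a chain here and E is conditioned on, so the path is blocked at E.
Path 4: R ← M → E → X
  M is a fork here and M is conditioned on, so the path is blocked at M.
Path 5: R ← M → X
  M is a fork here and M is conditioned on, so the path is blocked at M.
Since the path R ← K → X is active, R and X are not d-separated given {E, J, M}.

No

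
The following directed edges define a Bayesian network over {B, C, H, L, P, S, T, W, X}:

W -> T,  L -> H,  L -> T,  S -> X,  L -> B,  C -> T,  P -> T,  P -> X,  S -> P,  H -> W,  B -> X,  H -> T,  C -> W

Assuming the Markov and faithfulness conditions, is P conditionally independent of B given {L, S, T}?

Yes

We examine all 6 paths between P and B:
  1. P ← S → X ← B — S:fork[blocks]; X:collider[blocks] ⇒ blocked
  2. P → X ← B — X:collider[blocks] ⇒ blocked
  3. P → T ← H ← L → B — T:collider[open]; H:chain[open]; L:fork[blocks] ⇒ blocked
  4. P → T ← W ← H ← L → B — T:collider[open]; W:chain[open]; H:chain[open]; L:fork[blocks] ⇒ blocked
  5. P → T ← C → W ← H ← L → B — T:collider[open]; C:fork[open]; W:collider[open]; H:chain[open]; L:fork[blocks] ⇒ blocked
  6. P → T ← L → B — T:collider[open]; L:fork[blocks] ⇒ blocked
All paths are blocked; P ⊥ B | {L, S, T} holds.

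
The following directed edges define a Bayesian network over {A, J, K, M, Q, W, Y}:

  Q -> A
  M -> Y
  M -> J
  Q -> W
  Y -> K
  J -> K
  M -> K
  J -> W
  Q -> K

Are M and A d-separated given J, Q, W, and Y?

Yes

There are 6 undirected paths between M and A; checking each against the conditioning set {J, Q, W, Y}:
Path 1: M → K ← Q → A
  K is a collider here and neither K nor any of its descendants is conditioned on, so the collider stays closed — the path is blocked at K.
Path 2: M → K ← J → W ← Q → A
  K is a collider here and neither K nor any of its descendants is conditioned on, so the collider stays closed — the path is blocked at K.
Path 3: M → J → K ← Q → A
  J is a chain here and J is conditioned on, so the path is blocked at J.
Path 4: M → J → W ← Q → A
  J is a chain here and J is conditioned on, so the path is blocked at J.
Path 5: M → Y → K ← Q → A
  Y is a chain here and Y is conditioned on, so the path is blocked at Y.
Path 6: M → Y → K ← J → W ← Q → A
  Y is a chain here and Y is conditioned on, so the path is blocked at Y.
All paths are blocked; M ⊥ A | {J, Q, W, Y} holds.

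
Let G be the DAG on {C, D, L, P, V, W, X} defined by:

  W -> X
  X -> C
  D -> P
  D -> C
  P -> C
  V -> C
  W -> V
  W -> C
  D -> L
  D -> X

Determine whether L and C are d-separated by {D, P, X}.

We examine all 5 paths between L and C:
Path 1: L ← D → P → C
  D is a fork here and D is conditioned on, so the path is blocked at D.
Path 2: L ← D → X ← W → V → C
  D is a fork here and D is conditioned on, so the path is blocked at D.
Path 3: L ← D → X ← W → C
  D is a fork here and D is conditioned on, so the path is blocked at D.
Path 4: L ← D → X → C
  D is a fork here and D is conditioned on, so the path is blocked at D.
Path 5: L ← D → C
  D is a fork here and D is conditioned on, so the path is blocked at D.
All paths are blocked; L ⊥ C | {D, P, X} holds.

Yes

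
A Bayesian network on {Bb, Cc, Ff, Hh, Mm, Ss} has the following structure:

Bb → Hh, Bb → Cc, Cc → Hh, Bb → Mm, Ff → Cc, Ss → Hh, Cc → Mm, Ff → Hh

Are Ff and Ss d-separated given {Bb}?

We examine all 4 paths between Ff and Ss:
Path 1: Ff → Hh ← Ss
  Hh is a collider here and neither Hh nor any of its descendants is conditioned on, so the collider stays closed — the path is blocked at Hh.
Path 2: Ff → Cc → Hh ← Ss
  Hh is a collider here and neither Hh nor any of its descendants is conditioned on, so the collider stays closed — the path is blocked at Hh.
Path 3: Ff → Cc ← Bb → Hh ← Ss
  Cc is a collider here and neither Cc nor any of its descendants is conditioned on, so the collider stays closed — the path is blocked at Cc.
Path 4: Ff → Cc → Mm ← Bb → Hh ← Ss
  Mm is a collider here and neither Mm nor any of its descendants is conditioned on, so the collider stays closed — the path is blocked at Mm.
All paths are blocked; Ff ⊥ Ss | {Bb} holds.

Yes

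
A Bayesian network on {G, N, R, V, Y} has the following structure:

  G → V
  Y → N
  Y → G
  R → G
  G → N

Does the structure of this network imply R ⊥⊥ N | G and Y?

Enumerating the 2 paths from R to N and testing each for blocking by {G, Y}:
Path 1: R → G ← Y → N
  Y is a fork here and Y is conditioned on, so the path is blocked at Y.
Path 2: R → G → N
  G is a chain here and G is conditioned on, so the path is blocked at G.
Since every path is blocked, d-separation holds.

Yes — R and N are d-separated given {G, Y}.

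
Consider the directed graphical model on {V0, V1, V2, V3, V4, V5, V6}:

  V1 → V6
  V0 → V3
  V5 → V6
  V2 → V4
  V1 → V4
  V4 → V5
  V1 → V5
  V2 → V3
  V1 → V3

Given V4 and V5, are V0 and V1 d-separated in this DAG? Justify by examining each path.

Yes

Enumerating the 4 paths from V0 to V1 and testing each for blocking by {V4, V5}:
Path 1: V0 → V3 ← V2 → V4 ← V1
  V3 is a collider here and neither V3 nor any of its descendants is conditioned on, so the collider stays closed — the path is blocked at V3.
Path 2: V0 → V3 ← V2 → V4 → V5 ← V1
  V3 is a collider here and neither V3 nor any of its descendants is conditioned on, so the collider stays closed — the path is blocked at V3.
Path 3: V0 → V3 ← V2 → V4 → V5 → V6 ← V1
  V3 is a collider here and neither V3 nor any of its descendants is conditioned on, so the collider stays closed — the path is blocked at V3.
Path 4: V0 → V3 ← V1
  V3 is a collider here and neither V3 nor any of its descendants is conditioned on, so the collider stays closed — the path is blocked at V3.
Every path is blocked, so V0 and V1 are d-separated given {V4, V5}.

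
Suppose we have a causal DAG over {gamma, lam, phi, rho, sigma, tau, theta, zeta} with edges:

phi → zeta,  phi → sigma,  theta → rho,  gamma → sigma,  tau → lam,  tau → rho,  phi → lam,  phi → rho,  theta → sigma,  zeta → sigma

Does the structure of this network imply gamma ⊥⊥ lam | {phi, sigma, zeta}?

Yes

There are 6 undirected paths between gamma and lam; checking each against the conditioning set {phi, sigma, zeta}:
Path 1: gamma → sigma ← phi → rho ← tau → lam
  phi is a fork here and phi is conditioned on, so the path is blocked at phi.
Path 2: gamma → sigma ← phi → lam
  phi is a fork here and phi is conditioned on, so the path is blocked at phi.
Path 3: gamma → sigma ← zeta ← phi → rho ← tau → lam
  zeta is a chain here and zeta is conditioned on, so the path is blocked at zeta.
Path 4: gamma → sigma ← zeta ← phi → lam
  zeta is a chain here and zeta is conditioned on, so the path is blocked at zeta.
Path 5: gamma → sigma ← theta → rho ← tau → lam
  rho is a collider here and neither rho nor any of its descendants is conditioned on, so the collider stays closed — the path is blocked at rho.
Path 6: gamma → sigma ← theta → rho ← phi → lam
  rho is a collider here and neither rho nor any of its descendants is conditioned on, so the collider stays closed — the path is blocked at rho.
Every path is blocked, so gamma and lam are d-separated given {phi, sigma, zeta}.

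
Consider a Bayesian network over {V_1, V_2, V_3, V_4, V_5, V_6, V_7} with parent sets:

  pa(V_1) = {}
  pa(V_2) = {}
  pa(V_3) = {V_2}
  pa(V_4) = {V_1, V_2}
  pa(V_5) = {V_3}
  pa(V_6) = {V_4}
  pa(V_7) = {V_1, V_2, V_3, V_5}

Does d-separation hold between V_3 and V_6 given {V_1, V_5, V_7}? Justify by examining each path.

No — V_3 and V_6 are not d-separated given {V_1, V_5, V_7}.

We examine all 6 paths between V_3 and V_6:
Path 1: V_3 → V_7 ← V_1 → V_4 → V_6
  V_1 is a fork here and V_1 is conditioned on, so the path is blocked at V_1.
Path 2: V_3 → V_7 ← V_2 → V_4 → V_6
  V_7 is a collider and V_7 is conditioned on, which opens it; V_2 is a fork and V_2 is not conditioned on; V_4 is a chain and V_4 is not conditioned on — no node blocks this path, so it is active.
Path 3: V_3 ← V_2 → V_7 ← V_1 → V_4 → V_6
  V_1 is a fork here and V_1 is conditioned on, so the path is blocked at V_1.
Path 4: V_3 ← V_2 → V_4 → V_6
  V_2 is a fork and V_2 is not conditioned on; V_4 is a chain and V_4 is not conditioned on — no node blocks this path, so it is active.
Path 5: V_3 → V_5 → V_7 ← V_1 → V_4 → V_6
  V_5 is a chain here and V_5 is conditioned on, so the path is blocked at V_5.
Path 6: V_3 → V_5 → V_7 ← V_2 → V_4 → V_6
  V_5 is a chain here and V_5 is conditioned on, so the path is blocked at V_5.
At least one path is unblocked, so d-separation fails.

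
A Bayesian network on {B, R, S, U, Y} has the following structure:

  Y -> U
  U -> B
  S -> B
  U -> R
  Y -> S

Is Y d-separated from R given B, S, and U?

Yes

Enumerating the 2 paths from Y to R and testing each for blocking by {B, S, U}:
  1. Y → U → R — U:chain[blocks] ⇒ blocked
  2. Y → S → B ← U → R — S:chain[blocks]; B:collider[open]; U:fork[blocks] ⇒ blocked
Since every path is blocked, d-separation holds.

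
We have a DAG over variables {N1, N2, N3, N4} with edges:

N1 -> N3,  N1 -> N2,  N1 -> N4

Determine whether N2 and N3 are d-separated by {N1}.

Yes

Only one path connects N2 and N3:
Path 1: N2 ← N1 → N3
  N1 is a fork here and N1 is conditioned on, so the path is blocked at N1.
All paths are blocked; N2 ⊥ N3 | {N1} holds.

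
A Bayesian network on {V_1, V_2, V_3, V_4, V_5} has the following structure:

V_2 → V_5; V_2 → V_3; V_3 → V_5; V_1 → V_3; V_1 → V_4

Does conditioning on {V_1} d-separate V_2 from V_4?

2 paths connect V_2 and V_4; each must be blocked for d-separation to hold:
Path 1: V_2 → V_5 ← V_3 ← V_1 → V_4
  V_5 is a collider here and neither V_5 nor any of its descendants is conditioned on, so the collider stays closed — the path is blocked at V_5.
Path 2: V_2 → V_3 ← V_1 → V_4
  V_3 is a collider here and neither V_3 nor any of its descendants is conditioned on, so the collider stays closed — the path is blocked at V_3.
Since every path is blocked, d-separation holds.

Yes — V_2 and V_4 are d-separated given {V_1}.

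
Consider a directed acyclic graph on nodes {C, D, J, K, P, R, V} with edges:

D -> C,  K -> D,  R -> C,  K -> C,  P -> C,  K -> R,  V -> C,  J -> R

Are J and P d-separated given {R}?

We examine all 3 paths between J and P:
Path 1: J → R → C ← P
  R is a chain here and R is conditioned on, so the path is blocked at R.
Path 2: J → R ← K → D → C ← P
  C is a collider here and neither C nor any of its descendants is conditioned on, so the collider stays closed — the path is blocked at C.
Path 3: J → R ← K → C ← P
  C is a collider here and neither C nor any of its descendants is conditioned on, so the collider stays closed — the path is blocked at C.
Every path is blocked, so J and P are d-separated given {R}.

Yes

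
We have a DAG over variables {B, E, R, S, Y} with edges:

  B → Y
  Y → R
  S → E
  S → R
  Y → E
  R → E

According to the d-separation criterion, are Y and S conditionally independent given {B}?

4 paths connect Y and S; each must be blocked for d-separation to hold:
Path 1: Y → R ← S
  R is a collider here and neither R nor any of its descendants is conditioned on, so the collider stays closed — the path is blocked at R.
Path 2: Y → R → E ← S
  E is a collider here and neither E nor any of its descendants is conditioned on, so the collider stays closed — the path is blocked at E.
Path 3: Y → E ← R ← S
  E is a collider here and neither E nor any of its descendants is conditioned on, so the collider stays closed — the path is blocked at E.
Path 4: Y → E ← S
  E is a collider here and neither E nor any of its descendants is conditioned on, so the collider stays closed — the path is blocked at E.
Since every path is blocked, d-separation holds.

Yes — Y and S are d-separated given {B}.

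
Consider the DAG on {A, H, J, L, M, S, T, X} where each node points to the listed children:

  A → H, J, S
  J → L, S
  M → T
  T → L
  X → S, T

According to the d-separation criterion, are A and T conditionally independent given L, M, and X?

No

We examine all 4 paths between A and T:
  1. A → J → L ← T — J:chain[open]; L:collider[open] ⇒ active
  2. A → J → S ← X → T — J:chain[open]; S:collider[blocks]; X:fork[blocks] ⇒ blocked
  3. A → S ← J → L ← T — S:collider[blocks]; J:fork[open]; L:collider[open] ⇒ blocked
  4. A → S ← X → T — S:collider[blocks]; X:fork[blocks] ⇒ blocked
Since the path A → J → L ← T is active, A and T are not d-separated given {L, M, X}.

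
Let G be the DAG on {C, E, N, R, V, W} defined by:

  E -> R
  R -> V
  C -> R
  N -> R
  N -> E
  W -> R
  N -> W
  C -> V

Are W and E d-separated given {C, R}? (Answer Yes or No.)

We examine all 4 paths between W and E:
Path 1: W → R ← E
  R is a collider and R is conditioned on, which opens it — no node blocks this path, so it is active.
Path 2: W → R ← N → E
  R is a collider and R is conditioned on, which opens it; N is a fork and N is not conditioned on — no node blocks this path, so it is active.
Path 3: W ← N → E
  N is a fork and N is not conditioned on — no node blocks this path, so it is active.
Path 4: W ← N → R ← E
  N is a fork and N is not conditioned on; R is a collider and R is conditioned on, which opens it — no node blocks this path, so it is active.
Because an active path exists, W and E are not d-separated.

No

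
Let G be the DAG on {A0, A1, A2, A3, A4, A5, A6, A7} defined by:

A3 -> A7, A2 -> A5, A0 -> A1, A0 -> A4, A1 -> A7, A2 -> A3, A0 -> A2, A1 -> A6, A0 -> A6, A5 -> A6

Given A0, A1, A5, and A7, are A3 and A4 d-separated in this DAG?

Yes — A3 and A4 are d-separated given {A0, A1, A5, A7}.

We examine all 6 paths between A3 and A4:
  1. A3 ← A2 → A5 → A6 ← A1 ← A0 → A4 — A2:fork[open]; A5:chain[blocks]; A6:collider[blocks]; A1:chain[blocks]; A0:fork[blocks] ⇒ blocked
  2. A3 ← A2 → A5 → A6 ← A0 → A4 — A2:fork[open]; A5:chain[blocks]; A6:collider[blocks]; A0:fork[blocks] ⇒ blocked
  3. A3 ← A2 ← A0 → A4 — A2:chain[open]; A0:fork[blocks] ⇒ blocked
  4. A3 → A7 ← A1 ← A0 → A4 — A7:collider[open]; A1:chain[blocks]; A0:fork[blocks] ⇒ blocked
  5. A3 → A7 ← A1 → A6 ← A5 ← A2 ← A0 → A4 — A7:collider[open]; A1:fork[blocks]; A6:collider[blocks]; A5:chain[blocks]; A2:chain[open]; A0:fork[blocks] ⇒ blocked
  6. A3 → A7 ← A1 → A6 ← A0 → A4 — A7:collider[open]; A1:fork[blocks]; A6:collider[blocks]; A0:fork[blocks] ⇒ blocked
All paths are blocked; A3 ⊥ A4 | {A0, A1, A5, A7} holds.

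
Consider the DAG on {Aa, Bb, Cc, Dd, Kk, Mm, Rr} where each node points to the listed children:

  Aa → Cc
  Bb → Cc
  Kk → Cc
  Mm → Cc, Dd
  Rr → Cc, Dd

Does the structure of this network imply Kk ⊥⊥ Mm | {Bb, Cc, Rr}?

No

There are 2 undirected paths between Kk and Mm; checking each against the conditioning set {Bb, Cc, Rr}:
Path 1: Kk → Cc ← Rr → Dd ← Mm
  Rr is a fork here and Rr is conditioned on, so the path is blocked at Rr.
Path 2: Kk → Cc ← Mm
  Cc is a collider and Cc is conditioned on, which opens it — no node blocks this path, so it is active.
At least one path is unblocked, so d-separation fails.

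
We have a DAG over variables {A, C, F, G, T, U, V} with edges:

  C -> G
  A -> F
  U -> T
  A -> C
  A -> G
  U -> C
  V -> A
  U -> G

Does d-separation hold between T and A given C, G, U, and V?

There are 4 undirected paths between T and A; checking each against the conditioning set {C, G, U, V}:
Path 1: T ← U → G ← A
  U is a fork here and U is conditioned on, so the path is blocked at U.
Path 2: T ← U → G ← C ← A
  U is a fork here and U is conditioned on, so the path is blocked at U.
Path 3: T ← U → C ← A
  U is a fork here and U is conditioned on, so the path is blocked at U.
Path 4: T ← U → C → G ← A
  U is a fork here and U is conditioned on, so the path is blocked at U.
Since every path is blocked, d-separation holds.

Yes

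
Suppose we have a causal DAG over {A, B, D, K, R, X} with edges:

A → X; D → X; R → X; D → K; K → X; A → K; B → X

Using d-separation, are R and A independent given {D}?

Yes — R and A are d-separated given {D}.

Enumerating the 3 paths from R to A and testing each for blocking by {D}:
  1. R → X ← A — X:collider[blocks] ⇒ blocked
  2. R → X ← K ← A — X:collider[blocks]; K:chain[open] ⇒ blocked
  3. R → X ← D → K ← A — X:collider[blocks]; D:fork[blocks]; K:collider[blocks] ⇒ blocked
Since every path is blocked, d-separation holds.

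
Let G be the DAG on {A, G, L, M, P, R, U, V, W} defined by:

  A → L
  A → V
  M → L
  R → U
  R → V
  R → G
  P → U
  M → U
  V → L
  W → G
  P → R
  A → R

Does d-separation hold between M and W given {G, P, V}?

Enumerating the 6 paths from M to W and testing each for blocking by {G, P, V}:
Path 1: M → U ← P → R → G ← W
  U is a collider here and neither U nor any of its descendants is conditioned on, so the collider stays closed — the path is blocked at U.
Path 2: M → U ← R → G ← W
  U is a collider here and neither U nor any of its descendants is conditioned on, so the collider stays closed — the path is blocked at U.
Path 3: M → L ← V ← A → R → G ← W
  L is a collider here and neither L nor any of its descendants is conditioned on, so the collider stays closed — the path is blocked at L.
Path 4: M → L ← V ← R → G ← W
  L is a collider here and neither L nor any of its descendants is conditioned on, so the collider stays closed — the path is blocked at L.
Path 5: M → L ← A → V ← R → G ← W
  L is a collider here and neither L nor any of its descendants is conditioned on, so the collider stays closed — the path is blocked at L.
Path 6: M → L ← A → R → G ← W
  L is a collider here and neither L nor any of its descendants is conditioned on, so the collider stays closed — the path is blocked at L.
Since every path is blocked, d-separation holds.

Yes — M and W are d-separated given {G, P, V}.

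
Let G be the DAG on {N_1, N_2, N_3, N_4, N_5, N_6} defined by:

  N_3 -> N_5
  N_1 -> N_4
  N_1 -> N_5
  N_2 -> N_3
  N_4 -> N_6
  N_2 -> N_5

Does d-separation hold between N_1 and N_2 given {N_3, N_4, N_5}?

No

Enumerating the 2 paths from N_1 to N_2 and testing each for blocking by {N_3, N_4, N_5}:
Path 1: N_1 → N_5 ← N_3 ← N_2
  N_3 is a chain here and N_3 is conditioned on, so the path is blocked at N_3.
Path 2: N_1 → N_5 ← N_2
  N_5 is a collider and N_5 is conditioned on, which opens it — no node blocks this path, so it is active.
Because an active path exists, N_1 and N_2 are not d-separated.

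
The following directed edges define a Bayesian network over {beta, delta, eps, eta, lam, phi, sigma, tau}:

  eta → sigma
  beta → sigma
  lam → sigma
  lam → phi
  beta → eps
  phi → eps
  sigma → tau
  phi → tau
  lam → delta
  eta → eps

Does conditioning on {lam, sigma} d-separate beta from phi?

There are 6 undirected paths between beta and phi; checking each against the conditioning set {lam, sigma}:
  1. beta → sigma ← eta → eps ← phi — sigma:collider[open]; eta:fork[open]; eps:collider[blocks] ⇒ blocked
  2. beta → sigma → tau ← phi — sigma:chain[blocks]; tau:collider[blocks] ⇒ blocked
  3. beta → sigma ← lam → phi — sigma:collider[open]; lam:fork[blocks] ⇒ blocked
  4. beta → eps ← eta → sigma → tau ← phi — eps:collider[blocks]; eta:fork[open]; sigma:chain[blocks]; tau:collider[blocks] ⇒ blocked
  5. beta → eps ← eta → sigma ← lam → phi — eps:collider[blocks]; eta:fork[open]; sigma:collider[open]; lam:fork[blocks] ⇒ blocked
  6. beta → eps ← phi — eps:collider[blocks] ⇒ blocked
Every path is blocked, so beta and phi are d-separated given {lam, sigma}.

Yes — beta and phi are d-separated given {lam, sigma}.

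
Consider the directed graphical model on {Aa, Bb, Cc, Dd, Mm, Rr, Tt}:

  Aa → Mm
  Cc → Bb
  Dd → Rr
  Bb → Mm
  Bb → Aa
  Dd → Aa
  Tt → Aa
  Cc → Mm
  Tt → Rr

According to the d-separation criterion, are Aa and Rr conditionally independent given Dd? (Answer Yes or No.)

No

Enumerating the 2 paths from Aa to Rr and testing each for blocking by {Dd}:
Path 1: Aa ← Dd → Rr
  Dd is a fork here and Dd is conditioned on, so the path is blocked at Dd.
Path 2: Aa ← Tt → Rr
  Tt is a fork and Tt is not conditioned on — no node blocks this path, so it is active.
Since the path Aa ← Tt → Rr is active, Aa and Rr are not d-separated given {Dd}.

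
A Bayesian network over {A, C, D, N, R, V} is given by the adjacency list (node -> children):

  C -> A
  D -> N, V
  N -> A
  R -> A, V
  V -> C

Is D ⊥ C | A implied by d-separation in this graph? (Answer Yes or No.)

4 paths connect D and C; each must be blocked for d-separation to hold:
Path 1: D → V → C
  V is a chain and V is not conditioned on — no node blocks this path, so it is active.
Path 2: D → V ← R → A ← C
  V is a collider and its descendant A is conditioned on, which opens it; R is a fork and R is not conditioned on; A is a collider and A is conditioned on, which opens it — no node blocks this path, so it is active.
Path 3: D → N → A ← C
  N is a chain and N is not conditioned on; A is a collider and A is conditioned on, which opens it — no node blocks this path, so it is active.
Path 4: D → N → A ← R → V → C
  N is a chain and N is not conditioned on; A is a collider and A is conditioned on, which opens it; R is a fork and R is not conditioned on; V is a chain and V is not conditioned on — no node blocks this path, so it is active.
At least one path is unblocked, so d-separation fails.

No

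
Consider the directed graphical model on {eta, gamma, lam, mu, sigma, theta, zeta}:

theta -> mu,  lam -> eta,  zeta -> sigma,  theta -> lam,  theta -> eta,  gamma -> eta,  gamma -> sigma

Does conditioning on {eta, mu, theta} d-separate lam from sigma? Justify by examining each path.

No

We examine all 2 paths between lam and sigma:
Path 1: lam ← theta → eta ← gamma → sigma
  theta is a fork here and theta is conditioned on, so the path is blocked at theta.
Path 2: lam → eta ← gamma → sigma
  eta is a collider and eta is conditioned on, which opens it; gamma is a fork and gamma is not conditioned on — no node blocks this path, so it is active.
Because an active path exists, lam and sigma are not d-separated.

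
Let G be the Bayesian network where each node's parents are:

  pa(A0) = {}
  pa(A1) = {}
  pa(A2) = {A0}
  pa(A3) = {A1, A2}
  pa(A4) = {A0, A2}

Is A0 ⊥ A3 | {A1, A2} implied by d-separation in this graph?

Yes

We examine all 2 paths between A0 and A3:
  1. A0 → A2 → A3 — A2:chain[blocks] ⇒ blocked
  2. A0 → A4 ← A2 → A3 — A4:collider[blocks]; A2:fork[blocks] ⇒ blocked
All paths are blocked; A0 ⊥ A3 | {A1, A2} holds.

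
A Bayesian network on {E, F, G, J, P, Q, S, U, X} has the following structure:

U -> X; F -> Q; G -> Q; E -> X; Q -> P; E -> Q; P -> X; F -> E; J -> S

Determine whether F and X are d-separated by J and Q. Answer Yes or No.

No — F and X are not d-separated given {J, Q}.

4 paths connect F and X; each must be blocked for d-separation to hold:
Path 1: F → E → X
  E is a chain and E is not conditioned on — no node blocks this path, so it is active.
Path 2: F → E → Q → P → X
  Q is a chain here and Q is conditioned on, so the path is blocked at Q.
Path 3: F → Q → P → X
  Q is a chain here and Q is conditioned on, so the path is blocked at Q.
Path 4: F → Q ← E → X
  Q is a collider and Q is conditioned on, which opens it; E is a fork and E is not conditioned on — no node blocks this path, so it is active.
Since the path F → E → X is active, F and X are not d-separated given {J, Q}.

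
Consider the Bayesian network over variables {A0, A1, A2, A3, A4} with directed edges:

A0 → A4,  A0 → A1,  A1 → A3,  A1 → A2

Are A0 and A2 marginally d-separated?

The only undirected path from A0 to A2 is:
  1. A0 → A1 → A2 — A1:chain[open] ⇒ active
Since the path A0 → A1 → A2 is active, A0 and A2 are not d-separated given ∅.

No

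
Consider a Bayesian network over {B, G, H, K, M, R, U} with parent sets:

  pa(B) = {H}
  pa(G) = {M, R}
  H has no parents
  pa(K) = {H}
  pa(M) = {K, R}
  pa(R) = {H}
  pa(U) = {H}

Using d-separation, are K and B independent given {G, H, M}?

There are 3 undirected paths between K and B; checking each against the conditioning set {G, H, M}:
  1. K ← H → B — H:fork[blocks] ⇒ blocked
  2. K → M → G ← R ← H → B — M:chain[blocks]; G:collider[open]; R:chain[open]; H:fork[blocks] ⇒ blocked
  3. K → M ← R ← H → B — M:collider[open]; R:chain[open]; H:fork[blocks] ⇒ blocked
All paths are blocked; K ⊥ B | {G, H, M} holds.

Yes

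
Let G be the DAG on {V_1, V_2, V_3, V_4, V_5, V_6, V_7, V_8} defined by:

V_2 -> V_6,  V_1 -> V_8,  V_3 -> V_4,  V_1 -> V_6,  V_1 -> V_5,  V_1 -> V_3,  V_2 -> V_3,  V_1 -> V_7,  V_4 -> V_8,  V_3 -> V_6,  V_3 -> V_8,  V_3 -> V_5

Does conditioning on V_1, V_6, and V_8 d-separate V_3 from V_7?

6 paths connect V_3 and V_7; each must be blocked for d-separation to hold:
Path 1: V_3 → V_6 ← V_1 → V_7
  V_1 is a fork here and V_1 is conditioned on, so the path is blocked at V_1.
Path 2: V_3 ← V_2 → V_6 ← V_1 → V_7
  V_1 is a fork here and V_1 is conditioned on, so the path is blocked at V_1.
Path 3: V_3 → V_4 → V_8 ← V_1 → V_7
  V_1 is a fork here and V_1 is conditioned on, so the path is blocked at V_1.
Path 4: V_3 ← V_1 → V_7
  V_1 is a fork here and V_1 is conditioned on, so the path is blocked at V_1.
Path 5: V_3 → V_5 ← V_1 → V_7
  V_5 is a collider here and neither V_5 nor any of its descendants is conditioned on, so the collider stays closed — the path is blocked at V_5.
Path 6: V_3 → V_8 ← V_1 → V_7
  V_1 is a fork here and V_1 is conditioned on, so the path is blocked at V_1.
Since every path is blocked, d-separation holds.

Yes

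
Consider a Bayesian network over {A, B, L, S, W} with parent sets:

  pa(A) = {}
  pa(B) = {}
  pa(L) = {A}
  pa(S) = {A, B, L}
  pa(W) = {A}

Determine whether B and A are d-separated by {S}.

No — B and A are not d-separated given {S}.

Enumerating the 2 paths from B to A and testing each for blocking by {S}:
Path 1: B → S ← L ← A
  S is a collider and S is conditioned on, which opens it; L is a chain and L is not conditioned on — no node blocks this path, so it is active.
Path 2: B → S ← A
  S is a collider and S is conditioned on, which opens it — no node blocks this path, so it is active.
Because an active path exists, B and A are not d-separated.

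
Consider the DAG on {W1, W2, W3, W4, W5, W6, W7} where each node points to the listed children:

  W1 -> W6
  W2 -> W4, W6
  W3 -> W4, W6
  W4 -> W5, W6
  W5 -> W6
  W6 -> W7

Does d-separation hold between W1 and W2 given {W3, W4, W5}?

Yes

There are 4 undirected paths between W1 and W2; checking each against the conditioning set {W3, W4, W5}:
Path 1: W1 → W6 ← W2
  W6 is a collider here and neither W6 nor any of its descendants is conditioned on, so the collider stays closed — the path is blocked at W6.
Path 2: W1 → W6 ← W3 → W4 ← W2
  W6 is a collider here and neither W6 nor any of its descendants is conditioned on, so the collider stays closed — the path is blocked at W6.
Path 3: W1 → W6 ← W5 ← W4 ← W2
  W6 is a collider here and neither W6 nor any of its descendants is conditioned on, so the collider stays closed — the path is blocked at W6.
Path 4: W1 → W6 ← W4 ← W2
  W6 is a collider here and neither W6 nor any of its descendants is conditioned on, so the collider stays closed — the path is blocked at W6.
Every path is blocked, so W1 and W2 are d-separated given {W3, W4, W5}.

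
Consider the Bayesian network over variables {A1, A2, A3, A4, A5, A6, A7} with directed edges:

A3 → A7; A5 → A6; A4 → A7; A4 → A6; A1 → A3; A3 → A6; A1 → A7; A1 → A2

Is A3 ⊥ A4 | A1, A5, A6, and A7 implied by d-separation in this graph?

No

We examine all 3 paths between A3 and A4:
Path 1: A3 → A6 ← A4
  A6 is a collider and A6 is conditioned on, which opens it — no node blocks this path, so it is active.
Path 2: A3 ← A1 → A7 ← A4
  A1 is a fork here and A1 is conditioned on, so the path is blocked at A1.
Path 3: A3 → A7 ← A4
  A7 is a collider and A7 is conditioned on, which opens it — no node blocks this path, so it is active.
Because an active path exists, A3 and A4 are not d-separated.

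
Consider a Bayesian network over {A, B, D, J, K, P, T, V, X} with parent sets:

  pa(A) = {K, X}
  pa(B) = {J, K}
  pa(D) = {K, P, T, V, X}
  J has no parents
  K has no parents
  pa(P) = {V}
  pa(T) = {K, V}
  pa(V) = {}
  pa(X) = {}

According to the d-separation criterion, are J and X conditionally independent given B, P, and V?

Yes

Enumerating the 5 paths from J to X and testing each for blocking by {B, P, V}:
Path 1: J → B ← K → T ← V → D ← X
  T is a collider here and neither T nor any of its descendants is conditioned on, so the collider stays closed — the path is blocked at T.
Path 2: J → B ← K → T ← V → P → D ← X
  T is a collider here and neither T nor any of its descendants is conditioned on, so the collider stays closed — the path is blocked at T.
Path 3: J → B ← K → T → D ← X
  D is a collider here and neither D nor any of its descendants is conditioned on, so the collider stays closed — the path is blocked at D.
Path 4: J → B ← K → A ← X
  A is a collider here and neither A nor any of its descendants is conditioned on, so the collider stays closed — the path is blocked at A.
Path 5: J → B ← K → D ← X
  D is a collider here and neither D nor any of its descendants is conditioned on, so the collider stays closed — the path is blocked at D.
All paths are blocked; J ⊥ X | {B, P, V} holds.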